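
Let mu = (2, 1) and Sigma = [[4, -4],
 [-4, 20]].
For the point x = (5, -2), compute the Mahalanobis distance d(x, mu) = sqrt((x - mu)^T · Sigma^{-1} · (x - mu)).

Step 1 — centre the observation: (x - mu) = (3, -3).

Step 2 — invert Sigma. det(Sigma) = 4·20 - (-4)² = 64.
  Sigma^{-1} = (1/det) · [[d, -b], [-b, a]] = [[0.3125, 0.0625],
 [0.0625, 0.0625]].

Step 3 — form the quadratic (x - mu)^T · Sigma^{-1} · (x - mu):
  Sigma^{-1} · (x - mu) = (0.75, 0).
  (x - mu)^T · [Sigma^{-1} · (x - mu)] = (3)·(0.75) + (-3)·(0) = 2.25.

Step 4 — take square root: d = √(2.25) ≈ 1.5.

d(x, mu) = √(2.25) ≈ 1.5


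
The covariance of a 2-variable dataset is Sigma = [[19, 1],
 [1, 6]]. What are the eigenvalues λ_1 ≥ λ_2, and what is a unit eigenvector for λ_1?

Step 1 — characteristic polynomial of 2×2 Sigma:
  det(Sigma - λI) = λ² - trace · λ + det = 0.
  trace = 19 + 6 = 25, det = 19·6 - (1)² = 113.
Step 2 — discriminant:
  Δ = trace² - 4·det = 625 - 452 = 173.
Step 3 — eigenvalues:
  λ = (trace ± √Δ)/2 = (25 ± 13.1529)/2,
  λ_1 = 19.0765,  λ_2 = 5.9235.

Step 4 — unit eigenvector for λ_1: solve (Sigma - λ_1 I)v = 0. First row:
  (19 - 19.0765)·v_x + (1)·v_y = 0, i.e. (-0.0765)·v_x + (1)·v_y = 0,
  so v ∝ (b, λ_1 - a) = (1, 0.0765) = u.
  ||u|| = √((1)² + (0.0765)²) = √(1.0058) ≈ 1.0029,
  v_1 = u/||u|| ≈ (0.9971, 0.0763) (||v_1|| = 1).

λ_1 = 19.0765,  λ_2 = 5.9235;  v_1 ≈ (0.9971, 0.0763)


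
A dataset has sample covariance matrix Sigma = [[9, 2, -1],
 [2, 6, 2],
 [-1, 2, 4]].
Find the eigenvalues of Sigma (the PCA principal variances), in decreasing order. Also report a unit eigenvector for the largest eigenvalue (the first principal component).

Step 1 — characteristic polynomial p(λ) = det(λI - Sigma) = λ³ - tr·λ² + c_1·λ - det, where tr = trace, c_1 = sum of the principal 2×2 minors, det = det(Sigma):
  tr = 9 + 6 + 4 = 19,
  c_1 = (9·6 - (2)²) + (9·4 - (-1)²) + (6·4 - (2)²) = 50 + 35 + 20 = 105,
  det = 9·(6·4 - (2)²) - (2)·((2)·4 - (2)·(-1)) + (-1)·((2)·(2) - 6·(-1)) = 9·(20) - (2)·(10) + (-1)·(10) = 150.
  So p(λ) = λ³ - 19λ² + 105λ - 150.
Step 2 — look for an integer root (rational root theorem: any rational root is an integer divisor of 150). Testing λ = 10:
  p(10) = 1000 - 1900 + 1050 - 150 = 0  ✓
  Dividing out (λ - 10): p(λ) = (λ - 10)(λ² - 9λ + 15).
Step 3 — remaining eigenvalues from the quadratic λ² - 9λ + 15 = 0:
  Δ = 9² - 4·15 = 81 - 60 = 21,  λ = (9 ± √21)/2 = (9 ± 4.5826)/2 ≈ 6.7913 or 2.2087.
  Sorted: λ_1 = 10,  λ_2 = 6.7913,  λ_3 = 2.2087  (check: sum = 19 = tr ✓).

Step 4 — unit eigenvector for λ_1 = 10: v spans the null space of (Sigma - λ_1 I), whose rows are
  r_1 = (-1, 2, -1),  r_2 = (2, -4, 2),  r_3 = (-1, 2, -6).
  v is orthogonal to every row, so take v ∝ r_1 × r_3 = ((2)·(-6) - (-1)·(2), (-1)·(-1) - (-1)·(-6), (-1)·(2) - (2)·(-1)) = (-10, -5, 0).
  Rescale (divide by 5; multiply by -1 so the first nonzero entry is positive): u = (2, 1, 0).
  ||u|| = √((2)² + (1)² + (0)²) = √(5) ≈ 2.2361,  v_1 = u/||u|| ≈ (0.8944, 0.4472, 0) (||v_1|| = 1).

λ_1 = 10,  λ_2 = 6.7913,  λ_3 = 2.2087;  v_1 ≈ (0.8944, 0.4472, 0)


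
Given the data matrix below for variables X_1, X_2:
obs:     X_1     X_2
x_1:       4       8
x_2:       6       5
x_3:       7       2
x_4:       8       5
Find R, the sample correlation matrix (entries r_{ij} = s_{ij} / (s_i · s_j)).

Step 1 — column means:
  mean(X_1) = (4 + 6 + 7 + 8) / 4 = 25/4 = 6.25
  mean(X_2) = (8 + 5 + 2 + 5) / 4 = 20/4 = 5

Step 2 — sample variances and covariances s[i,j] = (1/(n-1)) · Σ_k (x_{k,i} - mean_i) · (x_{k,j} - mean_j), with n-1 = 3:
  s[X_1,X_1] = ((-2.25)·(-2.25) + (-0.25)·(-0.25) + (0.75)·(0.75) + (1.75)·(1.75)) / 3 = 8.75/3 = 2.9167
  s[X_1,X_2] = ((-2.25)·(3) + (-0.25)·(0) + (0.75)·(-3) + (1.75)·(0)) / 3 = -9/3 = -3
  s[X_2,X_2] = ((3)·(3) + (0)·(0) + (-3)·(-3) + (0)·(0)) / 3 = 18/3 = 6
  Sample standard deviations s_i = √(s[i,i]):
  s(X_1) = √(2.9167) = 1.7078
  s(X_2) = √(6) = 2.4495

Step 3 — r_{ij} = s_{ij} / (s_i · s_j):
  r[X_1,X_1] = 1 (diagonal).
  r[X_1,X_2] = -3 / (1.7078 · 2.4495) = -3 / 4.1833 = -0.7171
  r[X_2,X_2] = 1 (diagonal).

R is symmetric with unit diagonal. Assembling:

R = [[1, -0.7171],
 [-0.7171, 1]]


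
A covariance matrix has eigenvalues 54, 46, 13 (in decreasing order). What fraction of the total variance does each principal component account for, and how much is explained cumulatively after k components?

Step 1 — total variance = trace(Sigma) = Σ λ_i = 54 + 46 + 13 = 113.

Step 2 — fraction explained by component i = λ_i / Σ λ:
  PC1: 54/113 = 0.4779
  PC2: 46/113 = 0.4071
  PC3: 13/113 = 0.115

Step 3 — cumulative fraction after k components = (λ_1 + ... + λ_k) / Σ λ:
  k = 1: 54/113 = 0.4779
  k = 2: (54 + 46)/113 = 100/113 = 0.885
  k = 3: (54 + 46 + 13)/113 = 113/113 = 1

Summary (fraction, with percent):

explained: PC1 0.4779 (47.79%), PC2 0.4071 (40.71%), PC3 0.115 (11.5%);  cumulative: 0.4779, 0.885, 1


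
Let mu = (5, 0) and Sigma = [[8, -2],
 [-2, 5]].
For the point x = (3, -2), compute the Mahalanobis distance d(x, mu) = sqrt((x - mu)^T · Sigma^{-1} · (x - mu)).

Step 1 — centre the observation: (x - mu) = (-2, -2).

Step 2 — invert Sigma. det(Sigma) = 8·5 - (-2)² = 36.
  Sigma^{-1} = (1/det) · [[d, -b], [-b, a]] = [[0.1389, 0.0556],
 [0.0556, 0.2222]].

Step 3 — form the quadratic (x - mu)^T · Sigma^{-1} · (x - mu):
  Sigma^{-1} · (x - mu) = (-0.3889, -0.5556).
  (x - mu)^T · [Sigma^{-1} · (x - mu)] = (-2)·(-0.3889) + (-2)·(-0.5556) = 1.8889.

Step 4 — take square root: d = √(1.8889) ≈ 1.3744.

d(x, mu) = √(1.8889) ≈ 1.3744


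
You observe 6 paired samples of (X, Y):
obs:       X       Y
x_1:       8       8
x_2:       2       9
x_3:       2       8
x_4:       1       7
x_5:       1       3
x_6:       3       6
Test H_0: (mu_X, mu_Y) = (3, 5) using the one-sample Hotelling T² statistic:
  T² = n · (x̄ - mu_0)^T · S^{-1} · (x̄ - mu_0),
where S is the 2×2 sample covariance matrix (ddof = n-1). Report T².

Step 1 — sample mean vector:
  mean(X) = (8 + 2 + 2 + 1 + 1 + 3) / 6 = 17/6 = 2.8333
  mean(Y) = (8 + 9 + 8 + 7 + 3 + 6) / 6 = 41/6 = 6.8333
  x̄ = (2.8333, 6.8333),  deviation x̄ - mu_0 = (2.8333, 6.8333) - (3, 5) = (-0.1667, 1.8333).

Step 2 — sample covariance matrix, S[i,j] = (1/(n-1)) · Σ_k (x_{k,i} - mean_i) · (x_{k,j} - mean_j), divisor n-1 = 5:
  S[X,X] = ((5.1667)·(5.1667) + (-0.8333)·(-0.8333) + (-0.8333)·(-0.8333) + (-1.8333)·(-1.8333) + (-1.8333)·(-1.8333) + (0.1667)·(0.1667)) / 5 = 34.8333/5 = 6.9667
  S[X,Y] = ((5.1667)·(1.1667) + (-0.8333)·(2.1667) + (-0.8333)·(1.1667) + (-1.8333)·(0.1667) + (-1.8333)·(-3.8333) + (0.1667)·(-0.8333)) / 5 = 9.8333/5 = 1.9667
  S[Y,Y] = ((1.1667)·(1.1667) + (2.1667)·(2.1667) + (1.1667)·(1.1667) + (0.1667)·(0.1667) + (-3.8333)·(-3.8333) + (-0.8333)·(-0.8333)) / 5 = 22.8333/5 = 4.5667
  S = [[6.9667, 1.9667],
 [1.9667, 4.5667]].

Step 3 — invert S. det(S) = 6.9667·4.5667 - (1.9667)² = 27.9467.
  S^{-1} = (1/det) · [[d, -b], [-b, a]] = [[0.1634, -0.0704],
 [-0.0704, 0.2493]].

Step 4 — quadratic form (x̄ - mu_0)^T · S^{-1} · (x̄ - mu_0):
  S^{-1} · (x̄ - mu_0) = (-0.1562, 0.4687),
  (x̄ - mu_0)^T · [...] = (-0.1667)·(-0.1562) + (1.8333)·(0.4687) = 0.8854.

Step 5 — scale by n: T² = 6 · 0.8854 = 5.3125.

T² ≈ 5.3125


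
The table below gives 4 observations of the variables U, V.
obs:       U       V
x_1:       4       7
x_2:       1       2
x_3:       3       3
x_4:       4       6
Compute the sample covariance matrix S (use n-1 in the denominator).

Step 1 — column means:
  mean(U) = (4 + 1 + 3 + 4) / 4 = 12/4 = 3
  mean(V) = (7 + 2 + 3 + 6) / 4 = 18/4 = 4.5

Step 2 — sample covariance S[i,j] = (1/(n-1)) · Σ_k (x_{k,i} - mean_i) · (x_{k,j} - mean_j), with n-1 = 3.
  S[U,U] = ((1)·(1) + (-2)·(-2) + (0)·(0) + (1)·(1)) / 3 = 6/3 = 2
  S[U,V] = ((1)·(2.5) + (-2)·(-2.5) + (0)·(-1.5) + (1)·(1.5)) / 3 = 9/3 = 3
  S[V,V] = ((2.5)·(2.5) + (-2.5)·(-2.5) + (-1.5)·(-1.5) + (1.5)·(1.5)) / 3 = 17/3 = 5.6667

S is symmetric (S[j,i] = S[i,j]). Assembling:

S = [[2, 3],
 [3, 5.6667]]


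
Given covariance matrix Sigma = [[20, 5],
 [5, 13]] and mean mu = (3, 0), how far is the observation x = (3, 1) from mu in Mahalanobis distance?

Step 1 — centre the observation: (x - mu) = (0, 1).

Step 2 — invert Sigma. det(Sigma) = 20·13 - (5)² = 235.
  Sigma^{-1} = (1/det) · [[d, -b], [-b, a]] = [[0.0553, -0.0213],
 [-0.0213, 0.0851]].

Step 3 — form the quadratic (x - mu)^T · Sigma^{-1} · (x - mu):
  Sigma^{-1} · (x - mu) = (-0.0213, 0.0851).
  (x - mu)^T · [Sigma^{-1} · (x - mu)] = (0)·(-0.0213) + (1)·(0.0851) = 0.0851.

Step 4 — take square root: d = √(0.0851) ≈ 0.2917.

d(x, mu) = √(0.0851) ≈ 0.2917


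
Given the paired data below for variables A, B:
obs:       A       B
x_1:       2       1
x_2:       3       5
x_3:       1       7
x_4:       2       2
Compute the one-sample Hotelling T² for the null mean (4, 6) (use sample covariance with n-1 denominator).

Step 1 — sample mean vector:
  mean(A) = (2 + 3 + 1 + 2) / 4 = 8/4 = 2
  mean(B) = (1 + 5 + 7 + 2) / 4 = 15/4 = 3.75
  x̄ = (2, 3.75),  deviation x̄ - mu_0 = (2, 3.75) - (4, 6) = (-2, -2.25).

Step 2 — sample covariance matrix, S[i,j] = (1/(n-1)) · Σ_k (x_{k,i} - mean_i) · (x_{k,j} - mean_j), divisor n-1 = 3:
  S[A,A] = ((0)·(0) + (1)·(1) + (-1)·(-1) + (0)·(0)) / 3 = 2/3 = 0.6667
  S[A,B] = ((0)·(-2.75) + (1)·(1.25) + (-1)·(3.25) + (0)·(-1.75)) / 3 = -2/3 = -0.6667
  S[B,B] = ((-2.75)·(-2.75) + (1.25)·(1.25) + (3.25)·(3.25) + (-1.75)·(-1.75)) / 3 = 22.75/3 = 7.5833
  S = [[0.6667, -0.6667],
 [-0.6667, 7.5833]].

Step 3 — invert S. det(S) = 0.6667·7.5833 - (-0.6667)² = 4.6111.
  S^{-1} = (1/det) · [[d, -b], [-b, a]] = [[1.6446, 0.1446],
 [0.1446, 0.1446]].

Step 4 — quadratic form (x̄ - mu_0)^T · S^{-1} · (x̄ - mu_0):
  S^{-1} · (x̄ - mu_0) = (-3.6145, -0.6145),
  (x̄ - mu_0)^T · [...] = (-2)·(-3.6145) + (-2.25)·(-0.6145) = 8.6114.

Step 5 — scale by n: T² = 4 · 8.6114 = 34.4458.

T² ≈ 34.4458


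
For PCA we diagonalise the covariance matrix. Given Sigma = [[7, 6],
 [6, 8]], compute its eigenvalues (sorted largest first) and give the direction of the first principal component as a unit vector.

Step 1 — characteristic polynomial of 2×2 Sigma:
  det(Sigma - λI) = λ² - trace · λ + det = 0.
  trace = 7 + 8 = 15, det = 7·8 - (6)² = 20.
Step 2 — discriminant:
  Δ = trace² - 4·det = 225 - 80 = 145.
Step 3 — eigenvalues:
  λ = (trace ± √Δ)/2 = (15 ± 12.0416)/2,
  λ_1 = 13.5208,  λ_2 = 1.4792.

Step 4 — unit eigenvector for λ_1: solve (Sigma - λ_1 I)v = 0. First row:
  (7 - 13.5208)·v_x + (6)·v_y = 0, i.e. (-6.5208)·v_x + (6)·v_y = 0,
  so v ∝ (b, λ_1 - a) = (6, 6.5208) = u.
  ||u|| = √((6)² + (6.5208)²) = √(78.5208) ≈ 8.8612,
  v_1 = u/||u|| ≈ (0.6771, 0.7359) (||v_1|| = 1).

λ_1 = 13.5208,  λ_2 = 1.4792;  v_1 ≈ (0.6771, 0.7359)


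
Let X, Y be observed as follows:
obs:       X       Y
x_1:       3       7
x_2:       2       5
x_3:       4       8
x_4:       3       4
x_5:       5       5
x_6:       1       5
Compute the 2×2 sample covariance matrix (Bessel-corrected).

Step 1 — column means:
  mean(X) = (3 + 2 + 4 + 3 + 5 + 1) / 6 = 18/6 = 3
  mean(Y) = (7 + 5 + 8 + 4 + 5 + 5) / 6 = 34/6 = 5.6667

Step 2 — sample covariance S[i,j] = (1/(n-1)) · Σ_k (x_{k,i} - mean_i) · (x_{k,j} - mean_j), with n-1 = 5.
  S[X,X] = ((0)·(0) + (-1)·(-1) + (1)·(1) + (0)·(0) + (2)·(2) + (-2)·(-2)) / 5 = 10/5 = 2
  S[X,Y] = ((0)·(1.3333) + (-1)·(-0.6667) + (1)·(2.3333) + (0)·(-1.6667) + (2)·(-0.6667) + (-2)·(-0.6667)) / 5 = 3/5 = 0.6
  S[Y,Y] = ((1.3333)·(1.3333) + (-0.6667)·(-0.6667) + (2.3333)·(2.3333) + (-1.6667)·(-1.6667) + (-0.6667)·(-0.6667) + (-0.6667)·(-0.6667)) / 5 = 11.3333/5 = 2.2667

S is symmetric (S[j,i] = S[i,j]). Assembling:

S = [[2, 0.6],
 [0.6, 2.2667]]


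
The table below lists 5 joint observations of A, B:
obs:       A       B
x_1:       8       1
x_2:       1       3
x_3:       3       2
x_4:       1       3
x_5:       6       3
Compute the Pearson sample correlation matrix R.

Step 1 — column means:
  mean(A) = (8 + 1 + 3 + 1 + 6) / 5 = 19/5 = 3.8
  mean(B) = (1 + 3 + 2 + 3 + 3) / 5 = 12/5 = 2.4

Step 2 — sample variances and covariances s[i,j] = (1/(n-1)) · Σ_k (x_{k,i} - mean_i) · (x_{k,j} - mean_j), with n-1 = 4:
  s[A,A] = ((4.2)·(4.2) + (-2.8)·(-2.8) + (-0.8)·(-0.8) + (-2.8)·(-2.8) + (2.2)·(2.2)) / 4 = 38.8/4 = 9.7
  s[A,B] = ((4.2)·(-1.4) + (-2.8)·(0.6) + (-0.8)·(-0.4) + (-2.8)·(0.6) + (2.2)·(0.6)) / 4 = -7.6/4 = -1.9
  s[B,B] = ((-1.4)·(-1.4) + (0.6)·(0.6) + (-0.4)·(-0.4) + (0.6)·(0.6) + (0.6)·(0.6)) / 4 = 3.2/4 = 0.8
  Sample standard deviations s_i = √(s[i,i]):
  s(A) = √(9.7) = 3.1145
  s(B) = √(0.8) = 0.8944

Step 3 — r_{ij} = s_{ij} / (s_i · s_j):
  r[A,A] = 1 (diagonal).
  r[A,B] = -1.9 / (3.1145 · 0.8944) = -1.9 / 2.7857 = -0.6821
  r[B,B] = 1 (diagonal).

R is symmetric with unit diagonal. Assembling:

R = [[1, -0.6821],
 [-0.6821, 1]]


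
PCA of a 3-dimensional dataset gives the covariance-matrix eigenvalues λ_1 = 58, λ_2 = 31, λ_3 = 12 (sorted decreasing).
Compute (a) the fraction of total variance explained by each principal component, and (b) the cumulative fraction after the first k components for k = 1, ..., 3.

Step 1 — total variance = trace(Sigma) = Σ λ_i = 58 + 31 + 12 = 101.

Step 2 — fraction explained by component i = λ_i / Σ λ:
  PC1: 58/101 = 0.5743
  PC2: 31/101 = 0.3069
  PC3: 12/101 = 0.1188

Step 3 — cumulative fraction after k components = (λ_1 + ... + λ_k) / Σ λ:
  k = 1: 58/101 = 0.5743
  k = 2: (58 + 31)/101 = 89/101 = 0.8812
  k = 3: (58 + 31 + 12)/101 = 101/101 = 1

Summary (fraction, with percent):

explained: PC1 0.5743 (57.43%), PC2 0.3069 (30.69%), PC3 0.1188 (11.88%);  cumulative: 0.5743, 0.8812, 1


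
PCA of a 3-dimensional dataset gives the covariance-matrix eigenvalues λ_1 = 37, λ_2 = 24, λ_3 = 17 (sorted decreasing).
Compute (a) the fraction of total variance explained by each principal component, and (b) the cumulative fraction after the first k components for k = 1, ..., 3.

Step 1 — total variance = trace(Sigma) = Σ λ_i = 37 + 24 + 17 = 78.

Step 2 — fraction explained by component i = λ_i / Σ λ:
  PC1: 37/78 = 0.4744
  PC2: 24/78 = 0.3077
  PC3: 17/78 = 0.2179

Step 3 — cumulative fraction after k components = (λ_1 + ... + λ_k) / Σ λ:
  k = 1: 37/78 = 0.4744
  k = 2: (37 + 24)/78 = 61/78 = 0.7821
  k = 3: (37 + 24 + 17)/78 = 78/78 = 1

Summary (fraction, with percent):

explained: PC1 0.4744 (47.44%), PC2 0.3077 (30.77%), PC3 0.2179 (21.79%);  cumulative: 0.4744, 0.7821, 1


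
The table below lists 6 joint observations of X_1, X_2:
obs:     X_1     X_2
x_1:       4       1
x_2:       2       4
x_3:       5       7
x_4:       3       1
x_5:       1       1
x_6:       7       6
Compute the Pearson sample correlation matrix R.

Step 1 — column means:
  mean(X_1) = (4 + 2 + 5 + 3 + 1 + 7) / 6 = 22/6 = 3.6667
  mean(X_2) = (1 + 4 + 7 + 1 + 1 + 6) / 6 = 20/6 = 3.3333

Step 2 — sample variances and covariances s[i,j] = (1/(n-1)) · Σ_k (x_{k,i} - mean_i) · (x_{k,j} - mean_j), with n-1 = 5:
  s[X_1,X_1] = ((0.3333)·(0.3333) + (-1.6667)·(-1.6667) + (1.3333)·(1.3333) + (-0.6667)·(-0.6667) + (-2.6667)·(-2.6667) + (3.3333)·(3.3333)) / 5 = 23.3333/5 = 4.6667
  s[X_1,X_2] = ((0.3333)·(-2.3333) + (-1.6667)·(0.6667) + (1.3333)·(3.6667) + (-0.6667)·(-2.3333) + (-2.6667)·(-2.3333) + (3.3333)·(2.6667)) / 5 = 19.6667/5 = 3.9333
  s[X_2,X_2] = ((-2.3333)·(-2.3333) + (0.6667)·(0.6667) + (3.6667)·(3.6667) + (-2.3333)·(-2.3333) + (-2.3333)·(-2.3333) + (2.6667)·(2.6667)) / 5 = 37.3333/5 = 7.4667
  Sample standard deviations s_i = √(s[i,i]):
  s(X_1) = √(4.6667) = 2.1602
  s(X_2) = √(7.4667) = 2.7325

Step 3 — r_{ij} = s_{ij} / (s_i · s_j):
  r[X_1,X_1] = 1 (diagonal).
  r[X_1,X_2] = 3.9333 / (2.1602 · 2.7325) = 3.9333 / 5.9029 = 0.6663
  r[X_2,X_2] = 1 (diagonal).

R is symmetric with unit diagonal. Assembling:

R = [[1, 0.6663],
 [0.6663, 1]]


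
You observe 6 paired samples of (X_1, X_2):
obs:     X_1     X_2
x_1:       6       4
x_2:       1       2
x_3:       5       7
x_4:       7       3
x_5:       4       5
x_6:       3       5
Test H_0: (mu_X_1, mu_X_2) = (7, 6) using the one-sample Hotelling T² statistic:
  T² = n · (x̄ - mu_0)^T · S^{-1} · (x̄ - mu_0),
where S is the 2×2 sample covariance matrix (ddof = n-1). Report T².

Step 1 — sample mean vector:
  mean(X_1) = (6 + 1 + 5 + 7 + 4 + 3) / 6 = 26/6 = 4.3333
  mean(X_2) = (4 + 2 + 7 + 3 + 5 + 5) / 6 = 26/6 = 4.3333
  x̄ = (4.3333, 4.3333),  deviation x̄ - mu_0 = (4.3333, 4.3333) - (7, 6) = (-2.6667, -1.6667).

Step 2 — sample covariance matrix, S[i,j] = (1/(n-1)) · Σ_k (x_{k,i} - mean_i) · (x_{k,j} - mean_j), divisor n-1 = 5:
  S[X_1,X_1] = ((1.6667)·(1.6667) + (-3.3333)·(-3.3333) + (0.6667)·(0.6667) + (2.6667)·(2.6667) + (-0.3333)·(-0.3333) + (-1.3333)·(-1.3333)) / 5 = 23.3333/5 = 4.6667
  S[X_1,X_2] = ((1.6667)·(-0.3333) + (-3.3333)·(-2.3333) + (0.6667)·(2.6667) + (2.6667)·(-1.3333) + (-0.3333)·(0.6667) + (-1.3333)·(0.6667)) / 5 = 4.3333/5 = 0.8667
  S[X_2,X_2] = ((-0.3333)·(-0.3333) + (-2.3333)·(-2.3333) + (2.6667)·(2.6667) + (-1.3333)·(-1.3333) + (0.6667)·(0.6667) + (0.6667)·(0.6667)) / 5 = 15.3333/5 = 3.0667
  S = [[4.6667, 0.8667],
 [0.8667, 3.0667]].

Step 3 — invert S. det(S) = 4.6667·3.0667 - (0.8667)² = 13.56.
  S^{-1} = (1/det) · [[d, -b], [-b, a]] = [[0.2262, -0.0639],
 [-0.0639, 0.3441]].

Step 4 — quadratic form (x̄ - mu_0)^T · S^{-1} · (x̄ - mu_0):
  S^{-1} · (x̄ - mu_0) = (-0.4966, -0.4031),
  (x̄ - mu_0)^T · [...] = (-2.6667)·(-0.4966) + (-1.6667)·(-0.4031) = 1.9961.

Step 5 — scale by n: T² = 6 · 1.9961 = 11.9764.

T² ≈ 11.9764


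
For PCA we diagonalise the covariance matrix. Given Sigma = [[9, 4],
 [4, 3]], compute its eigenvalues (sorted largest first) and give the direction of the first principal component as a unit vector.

Step 1 — characteristic polynomial of 2×2 Sigma:
  det(Sigma - λI) = λ² - trace · λ + det = 0.
  trace = 9 + 3 = 12, det = 9·3 - (4)² = 11.
Step 2 — discriminant:
  Δ = trace² - 4·det = 144 - 44 = 100.
Step 3 — eigenvalues:
  λ = (trace ± √Δ)/2 = (12 ± 10)/2,
  λ_1 = 11,  λ_2 = 1.

Step 4 — unit eigenvector for λ_1: solve (Sigma - λ_1 I)v = 0. First row:
  (9 - 11)·v_x + (4)·v_y = 0, i.e. (-2)·v_x + (4)·v_y = 0,
  so v ∝ (b, λ_1 - a) = (4, 2) = u.
  ||u|| = √((4)² + (2)²) = √(20) ≈ 4.4721,
  v_1 = u/||u|| ≈ (0.8944, 0.4472) (||v_1|| = 1).

λ_1 = 11,  λ_2 = 1;  v_1 ≈ (0.8944, 0.4472)


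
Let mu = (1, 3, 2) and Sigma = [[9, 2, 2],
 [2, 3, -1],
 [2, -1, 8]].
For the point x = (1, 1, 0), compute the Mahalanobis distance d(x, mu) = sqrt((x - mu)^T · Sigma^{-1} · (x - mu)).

Step 1 — centre the observation: (x - mu) = (0, -2, -2).

Step 2 — invert Sigma (cofactor / det for 3×3, or solve directly):
  Sigma^{-1} = [[0.1484, -0.1161, -0.0516],
 [-0.1161, 0.4387, 0.0839],
 [-0.0516, 0.0839, 0.1484]].

Step 3 — form the quadratic (x - mu)^T · Sigma^{-1} · (x - mu):
  Sigma^{-1} · (x - mu) = (0.3355, -1.0452, -0.4645).
  (x - mu)^T · [Sigma^{-1} · (x - mu)] = (0)·(0.3355) + (-2)·(-1.0452) + (-2)·(-0.4645) = 3.0194.

Step 4 — take square root: d = √(3.0194) ≈ 1.7376.

d(x, mu) = √(3.0194) ≈ 1.7376


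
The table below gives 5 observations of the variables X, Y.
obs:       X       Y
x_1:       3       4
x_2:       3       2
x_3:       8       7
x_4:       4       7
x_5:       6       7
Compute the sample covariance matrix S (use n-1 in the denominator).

Step 1 — column means:
  mean(X) = (3 + 3 + 8 + 4 + 6) / 5 = 24/5 = 4.8
  mean(Y) = (4 + 2 + 7 + 7 + 7) / 5 = 27/5 = 5.4

Step 2 — sample covariance S[i,j] = (1/(n-1)) · Σ_k (x_{k,i} - mean_i) · (x_{k,j} - mean_j), with n-1 = 4.
  S[X,X] = ((-1.8)·(-1.8) + (-1.8)·(-1.8) + (3.2)·(3.2) + (-0.8)·(-0.8) + (1.2)·(1.2)) / 4 = 18.8/4 = 4.7
  S[X,Y] = ((-1.8)·(-1.4) + (-1.8)·(-3.4) + (3.2)·(1.6) + (-0.8)·(1.6) + (1.2)·(1.6)) / 4 = 14.4/4 = 3.6
  S[Y,Y] = ((-1.4)·(-1.4) + (-3.4)·(-3.4) + (1.6)·(1.6) + (1.6)·(1.6) + (1.6)·(1.6)) / 4 = 21.2/4 = 5.3

S is symmetric (S[j,i] = S[i,j]). Assembling:

S = [[4.7, 3.6],
 [3.6, 5.3]]


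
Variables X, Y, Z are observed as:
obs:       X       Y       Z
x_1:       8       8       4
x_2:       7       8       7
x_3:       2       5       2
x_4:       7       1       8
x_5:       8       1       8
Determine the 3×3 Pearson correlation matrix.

Step 1 — column means:
  mean(X) = (8 + 7 + 2 + 7 + 8) / 5 = 32/5 = 6.4
  mean(Y) = (8 + 8 + 5 + 1 + 1) / 5 = 23/5 = 4.6
  mean(Z) = (4 + 7 + 2 + 8 + 8) / 5 = 29/5 = 5.8

Step 2 — sample variances and covariances s[i,j] = (1/(n-1)) · Σ_k (x_{k,i} - mean_i) · (x_{k,j} - mean_j), with n-1 = 4:
  s[X,X] = ((1.6)·(1.6) + (0.6)·(0.6) + (-4.4)·(-4.4) + (0.6)·(0.6) + (1.6)·(1.6)) / 4 = 25.2/4 = 6.3
  s[X,Y] = ((1.6)·(3.4) + (0.6)·(3.4) + (-4.4)·(0.4) + (0.6)·(-3.6) + (1.6)·(-3.6)) / 4 = -2.2/4 = -0.55
  s[X,Z] = ((1.6)·(-1.8) + (0.6)·(1.2) + (-4.4)·(-3.8) + (0.6)·(2.2) + (1.6)·(2.2)) / 4 = 19.4/4 = 4.85
  s[Y,Y] = ((3.4)·(3.4) + (3.4)·(3.4) + (0.4)·(0.4) + (-3.6)·(-3.6) + (-3.6)·(-3.6)) / 4 = 49.2/4 = 12.3
  s[Y,Z] = ((3.4)·(-1.8) + (3.4)·(1.2) + (0.4)·(-3.8) + (-3.6)·(2.2) + (-3.6)·(2.2)) / 4 = -19.4/4 = -4.85
  s[Z,Z] = ((-1.8)·(-1.8) + (1.2)·(1.2) + (-3.8)·(-3.8) + (2.2)·(2.2) + (2.2)·(2.2)) / 4 = 28.8/4 = 7.2
  Sample standard deviations s_i = √(s[i,i]):
  s(X) = √(6.3) = 2.51
  s(Y) = √(12.3) = 3.5071
  s(Z) = √(7.2) = 2.6833

Step 3 — r_{ij} = s_{ij} / (s_i · s_j):
  r[X,X] = 1 (diagonal).
  r[X,Y] = -0.55 / (2.51 · 3.5071) = -0.55 / 8.8028 = -0.0625
  r[X,Z] = 4.85 / (2.51 · 2.6833) = 4.85 / 6.735 = 0.7201
  r[Y,Y] = 1 (diagonal).
  r[Y,Z] = -4.85 / (3.5071 · 2.6833) = -4.85 / 9.4106 = -0.5154
  r[Z,Z] = 1 (diagonal).

R is symmetric with unit diagonal. Assembling:

R = [[1, -0.0625, 0.7201],
 [-0.0625, 1, -0.5154],
 [0.7201, -0.5154, 1]]


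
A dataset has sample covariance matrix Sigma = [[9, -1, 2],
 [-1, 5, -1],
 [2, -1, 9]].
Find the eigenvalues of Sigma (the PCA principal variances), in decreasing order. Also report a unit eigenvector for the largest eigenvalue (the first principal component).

Step 1 — characteristic polynomial p(λ) = det(λI - Sigma) = λ³ - tr·λ² + c_1·λ - det, where tr = trace, c_1 = sum of the principal 2×2 minors, det = det(Sigma):
  tr = 9 + 5 + 9 = 23,
  c_1 = (9·5 - (-1)²) + (9·9 - (2)²) + (5·9 - (-1)²) = 44 + 77 + 44 = 165,
  det = 9·(5·9 - (-1)²) - (-1)·((-1)·9 - (-1)·(2)) + (2)·((-1)·(-1) - 5·(2)) = 9·(44) - (-1)·(-7) + (2)·(-9) = 371.
  So p(λ) = λ³ - 23λ² + 165λ - 371.
Step 2 — look for an integer root (rational root theorem: any rational root is an integer divisor of 371). Testing λ = 7:
  p(7) = 343 - 1127 + 1155 - 371 = 0  ✓
  Dividing out (λ - 7): p(λ) = (λ - 7)(λ² - 16λ + 53).
Step 3 — remaining eigenvalues from the quadratic λ² - 16λ + 53 = 0:
  Δ = 16² - 4·53 = 256 - 212 = 44,  λ = (16 ± √44)/2 = (16 ± 6.6332)/2 ≈ 11.3166 or 4.6834.
  Sorted: λ_1 = 11.3166,  λ_2 = 7,  λ_3 = 4.6834  (check: sum = 23 = tr ✓).

Step 4 — unit eigenvector for λ_1 ≈ 11.3166: v spans the null space of (Sigma - λ_1 I), whose rows are
  r_1 = (-2.3166, -1, 2),  r_2 = (-1, -6.3166, -1),  r_3 = (2, -1, -2.3166).
  v is orthogonal to every row, so take v ∝ r_1 × r_2 = ((-1)·(-1) - (2)·(-6.3166), (2)·(-1) - (-2.3166)·(-1), (-2.3166)·(-6.3166) - (-1)·(-1)) ≈ (13.6332, -4.3166, 13.6332).
  Let u = (13.6332, -4.3166, 13.6332).
  ||u|| = √((13.6332)² + (-4.3166)² + (13.6332)²) = √(390.3642) ≈ 19.7576,  v_1 = u/||u|| ≈ (0.69, -0.2185, 0.69) (||v_1|| = 1).

λ_1 = 11.3166,  λ_2 = 7,  λ_3 = 4.6834;  v_1 ≈ (0.69, -0.2185, 0.69)


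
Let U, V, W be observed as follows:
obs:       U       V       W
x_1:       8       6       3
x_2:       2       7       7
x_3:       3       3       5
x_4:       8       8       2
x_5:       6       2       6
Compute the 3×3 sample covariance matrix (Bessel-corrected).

Step 1 — column means:
  mean(U) = (8 + 2 + 3 + 8 + 6) / 5 = 27/5 = 5.4
  mean(V) = (6 + 7 + 3 + 8 + 2) / 5 = 26/5 = 5.2
  mean(W) = (3 + 7 + 5 + 2 + 6) / 5 = 23/5 = 4.6

Step 2 — sample covariance S[i,j] = (1/(n-1)) · Σ_k (x_{k,i} - mean_i) · (x_{k,j} - mean_j), with n-1 = 4.
  S[U,U] = ((2.6)·(2.6) + (-3.4)·(-3.4) + (-2.4)·(-2.4) + (2.6)·(2.6) + (0.6)·(0.6)) / 4 = 31.2/4 = 7.8
  S[U,V] = ((2.6)·(0.8) + (-3.4)·(1.8) + (-2.4)·(-2.2) + (2.6)·(2.8) + (0.6)·(-3.2)) / 4 = 6.6/4 = 1.65
  S[U,W] = ((2.6)·(-1.6) + (-3.4)·(2.4) + (-2.4)·(0.4) + (2.6)·(-2.6) + (0.6)·(1.4)) / 4 = -19.2/4 = -4.8
  S[V,V] = ((0.8)·(0.8) + (1.8)·(1.8) + (-2.2)·(-2.2) + (2.8)·(2.8) + (-3.2)·(-3.2)) / 4 = 26.8/4 = 6.7
  S[V,W] = ((0.8)·(-1.6) + (1.8)·(2.4) + (-2.2)·(0.4) + (2.8)·(-2.6) + (-3.2)·(1.4)) / 4 = -9.6/4 = -2.4
  S[W,W] = ((-1.6)·(-1.6) + (2.4)·(2.4) + (0.4)·(0.4) + (-2.6)·(-2.6) + (1.4)·(1.4)) / 4 = 17.2/4 = 4.3

S is symmetric (S[j,i] = S[i,j]). Assembling:

S = [[7.8, 1.65, -4.8],
 [1.65, 6.7, -2.4],
 [-4.8, -2.4, 4.3]]


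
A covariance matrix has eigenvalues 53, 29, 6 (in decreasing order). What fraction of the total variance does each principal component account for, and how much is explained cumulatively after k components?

Step 1 — total variance = trace(Sigma) = Σ λ_i = 53 + 29 + 6 = 88.

Step 2 — fraction explained by component i = λ_i / Σ λ:
  PC1: 53/88 = 0.6023
  PC2: 29/88 = 0.3295
  PC3: 6/88 = 0.0682

Step 3 — cumulative fraction after k components = (λ_1 + ... + λ_k) / Σ λ:
  k = 1: 53/88 = 0.6023
  k = 2: (53 + 29)/88 = 82/88 = 0.9318
  k = 3: (53 + 29 + 6)/88 = 88/88 = 1

Summary (fraction, with percent):

explained: PC1 0.6023 (60.23%), PC2 0.3295 (32.95%), PC3 0.0682 (6.82%);  cumulative: 0.6023, 0.9318, 1


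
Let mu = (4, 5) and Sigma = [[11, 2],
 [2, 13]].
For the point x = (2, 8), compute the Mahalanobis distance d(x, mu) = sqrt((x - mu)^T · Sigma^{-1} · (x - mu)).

Step 1 — centre the observation: (x - mu) = (-2, 3).

Step 2 — invert Sigma. det(Sigma) = 11·13 - (2)² = 139.
  Sigma^{-1} = (1/det) · [[d, -b], [-b, a]] = [[0.0935, -0.0144],
 [-0.0144, 0.0791]].

Step 3 — form the quadratic (x - mu)^T · Sigma^{-1} · (x - mu):
  Sigma^{-1} · (x - mu) = (-0.2302, 0.2662).
  (x - mu)^T · [Sigma^{-1} · (x - mu)] = (-2)·(-0.2302) + (3)·(0.2662) = 1.259.

Step 4 — take square root: d = √(1.259) ≈ 1.122.

d(x, mu) = √(1.259) ≈ 1.122


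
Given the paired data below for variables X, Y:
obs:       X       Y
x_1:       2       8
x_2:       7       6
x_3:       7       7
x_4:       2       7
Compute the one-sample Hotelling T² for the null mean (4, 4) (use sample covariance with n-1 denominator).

Step 1 — sample mean vector:
  mean(X) = (2 + 7 + 7 + 2) / 4 = 18/4 = 4.5
  mean(Y) = (8 + 6 + 7 + 7) / 4 = 28/4 = 7
  x̄ = (4.5, 7),  deviation x̄ - mu_0 = (4.5, 7) - (4, 4) = (0.5, 3).

Step 2 — sample covariance matrix, S[i,j] = (1/(n-1)) · Σ_k (x_{k,i} - mean_i) · (x_{k,j} - mean_j), divisor n-1 = 3:
  S[X,X] = ((-2.5)·(-2.5) + (2.5)·(2.5) + (2.5)·(2.5) + (-2.5)·(-2.5)) / 3 = 25/3 = 8.3333
  S[X,Y] = ((-2.5)·(1) + (2.5)·(-1) + (2.5)·(0) + (-2.5)·(0)) / 3 = -5/3 = -1.6667
  S[Y,Y] = ((1)·(1) + (-1)·(-1) + (0)·(0) + (0)·(0)) / 3 = 2/3 = 0.6667
  S = [[8.3333, -1.6667],
 [-1.6667, 0.6667]].

Step 3 — invert S. det(S) = 8.3333·0.6667 - (-1.6667)² = 2.7778.
  S^{-1} = (1/det) · [[d, -b], [-b, a]] = [[0.24, 0.6],
 [0.6, 3]].

Step 4 — quadratic form (x̄ - mu_0)^T · S^{-1} · (x̄ - mu_0):
  S^{-1} · (x̄ - mu_0) = (1.92, 9.3),
  (x̄ - mu_0)^T · [...] = (0.5)·(1.92) + (3)·(9.3) = 28.86.

Step 5 — scale by n: T² = 4 · 28.86 = 115.44.

T² ≈ 115.44


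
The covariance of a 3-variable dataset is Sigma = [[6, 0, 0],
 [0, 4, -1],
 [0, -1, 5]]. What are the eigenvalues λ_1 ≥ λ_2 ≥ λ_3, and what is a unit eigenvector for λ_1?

Step 1 — characteristic polynomial p(λ) = det(λI - Sigma) = λ³ - tr·λ² + c_1·λ - det, where tr = trace, c_1 = sum of the principal 2×2 minors, det = det(Sigma):
  tr = 6 + 4 + 5 = 15,
  c_1 = (6·4 - (0)²) + (6·5 - (0)²) + (4·5 - (-1)²) = 24 + 30 + 19 = 73,
  det = 6·(4·5 - (-1)²) - (0)·((0)·5 - (-1)·(0)) + (0)·((0)·(-1) - 4·(0)) = 6·(19) - (0)·(0) + (0)·(0) = 114.
  So p(λ) = λ³ - 15λ² + 73λ - 114.
Step 2 — look for an integer root (rational root theorem: any rational root is an integer divisor of 114). Testing λ = 6:
  p(6) = 216 - 540 + 438 - 114 = 0  ✓
  Dividing out (λ - 6): p(λ) = (λ - 6)(λ² - 9λ + 19).
Step 3 — remaining eigenvalues from the quadratic λ² - 9λ + 19 = 0:
  Δ = 9² - 4·19 = 81 - 76 = 5,  λ = (9 ± √5)/2 = (9 ± 2.2361)/2 ≈ 5.618 or 3.382.
  Sorted: λ_1 = 6,  λ_2 = 5.618,  λ_3 = 3.382  (check: sum = 15 = tr ✓).

Step 4 — unit eigenvector for λ_1 = 6: v spans the null space of (Sigma - λ_1 I), whose rows are
  r_1 = (0, 0, 0),  r_2 = (0, -2, -1),  r_3 = (0, -1, -1).
  v is orthogonal to every row, so take v ∝ r_2 × r_3 = ((-2)·(-1) - (-1)·(-1), (-1)·(0) - (0)·(-1), (0)·(-1) - (-2)·(0)) = (1, 0, 0).
  Let u = (1, 0, 0).
  ||u|| = √((1)² + (0)² + (0)²) = √(1) = 1,  v_1 = u/||u|| ≈ (1, 0, 0) (||v_1|| = 1).

λ_1 = 6,  λ_2 = 5.618,  λ_3 = 3.382;  v_1 ≈ (1, 0, 0)


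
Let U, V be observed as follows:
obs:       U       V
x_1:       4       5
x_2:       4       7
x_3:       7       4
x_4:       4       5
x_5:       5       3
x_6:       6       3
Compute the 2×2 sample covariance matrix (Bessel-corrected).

Step 1 — column means:
  mean(U) = (4 + 4 + 7 + 4 + 5 + 6) / 6 = 30/6 = 5
  mean(V) = (5 + 7 + 4 + 5 + 3 + 3) / 6 = 27/6 = 4.5

Step 2 — sample covariance S[i,j] = (1/(n-1)) · Σ_k (x_{k,i} - mean_i) · (x_{k,j} - mean_j), with n-1 = 5.
  S[U,U] = ((-1)·(-1) + (-1)·(-1) + (2)·(2) + (-1)·(-1) + (0)·(0) + (1)·(1)) / 5 = 8/5 = 1.6
  S[U,V] = ((-1)·(0.5) + (-1)·(2.5) + (2)·(-0.5) + (-1)·(0.5) + (0)·(-1.5) + (1)·(-1.5)) / 5 = -6/5 = -1.2
  S[V,V] = ((0.5)·(0.5) + (2.5)·(2.5) + (-0.5)·(-0.5) + (0.5)·(0.5) + (-1.5)·(-1.5) + (-1.5)·(-1.5)) / 5 = 11.5/5 = 2.3

S is symmetric (S[j,i] = S[i,j]). Assembling:

S = [[1.6, -1.2],
 [-1.2, 2.3]]


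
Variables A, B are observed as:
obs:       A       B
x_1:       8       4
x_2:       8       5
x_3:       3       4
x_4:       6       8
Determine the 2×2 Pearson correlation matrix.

Step 1 — column means:
  mean(A) = (8 + 8 + 3 + 6) / 4 = 25/4 = 6.25
  mean(B) = (4 + 5 + 4 + 8) / 4 = 21/4 = 5.25

Step 2 — sample variances and covariances s[i,j] = (1/(n-1)) · Σ_k (x_{k,i} - mean_i) · (x_{k,j} - mean_j), with n-1 = 3:
  s[A,A] = ((1.75)·(1.75) + (1.75)·(1.75) + (-3.25)·(-3.25) + (-0.25)·(-0.25)) / 3 = 16.75/3 = 5.5833
  s[A,B] = ((1.75)·(-1.25) + (1.75)·(-0.25) + (-3.25)·(-1.25) + (-0.25)·(2.75)) / 3 = 0.75/3 = 0.25
  s[B,B] = ((-1.25)·(-1.25) + (-0.25)·(-0.25) + (-1.25)·(-1.25) + (2.75)·(2.75)) / 3 = 10.75/3 = 3.5833
  Sample standard deviations s_i = √(s[i,i]):
  s(A) = √(5.5833) = 2.3629
  s(B) = √(3.5833) = 1.893

Step 3 — r_{ij} = s_{ij} / (s_i · s_j):
  r[A,A] = 1 (diagonal).
  r[A,B] = 0.25 / (2.3629 · 1.893) = 0.25 / 4.4729 = 0.0559
  r[B,B] = 1 (diagonal).

R is symmetric with unit diagonal. Assembling:

R = [[1, 0.0559],
 [0.0559, 1]]


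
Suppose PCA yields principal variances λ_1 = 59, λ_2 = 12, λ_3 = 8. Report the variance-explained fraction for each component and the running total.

Step 1 — total variance = trace(Sigma) = Σ λ_i = 59 + 12 + 8 = 79.

Step 2 — fraction explained by component i = λ_i / Σ λ:
  PC1: 59/79 = 0.7468
  PC2: 12/79 = 0.1519
  PC3: 8/79 = 0.1013

Step 3 — cumulative fraction after k components = (λ_1 + ... + λ_k) / Σ λ:
  k = 1: 59/79 = 0.7468
  k = 2: (59 + 12)/79 = 71/79 = 0.8987
  k = 3: (59 + 12 + 8)/79 = 79/79 = 1

Summary (fraction, with percent):

explained: PC1 0.7468 (74.68%), PC2 0.1519 (15.19%), PC3 0.1013 (10.13%);  cumulative: 0.7468, 0.8987, 1


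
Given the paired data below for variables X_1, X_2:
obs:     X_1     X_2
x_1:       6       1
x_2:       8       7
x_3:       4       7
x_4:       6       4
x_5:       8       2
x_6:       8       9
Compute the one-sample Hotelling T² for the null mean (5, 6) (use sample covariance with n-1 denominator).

Step 1 — sample mean vector:
  mean(X_1) = (6 + 8 + 4 + 6 + 8 + 8) / 6 = 40/6 = 6.6667
  mean(X_2) = (1 + 7 + 7 + 4 + 2 + 9) / 6 = 30/6 = 5
  x̄ = (6.6667, 5),  deviation x̄ - mu_0 = (6.6667, 5) - (5, 6) = (1.6667, -1).

Step 2 — sample covariance matrix, S[i,j] = (1/(n-1)) · Σ_k (x_{k,i} - mean_i) · (x_{k,j} - mean_j), divisor n-1 = 5:
  S[X_1,X_1] = ((-0.6667)·(-0.6667) + (1.3333)·(1.3333) + (-2.6667)·(-2.6667) + (-0.6667)·(-0.6667) + (1.3333)·(1.3333) + (1.3333)·(1.3333)) / 5 = 13.3333/5 = 2.6667
  S[X_1,X_2] = ((-0.6667)·(-4) + (1.3333)·(2) + (-2.6667)·(2) + (-0.6667)·(-1) + (1.3333)·(-3) + (1.3333)·(4)) / 5 = 2/5 = 0.4
  S[X_2,X_2] = ((-4)·(-4) + (2)·(2) + (2)·(2) + (-1)·(-1) + (-3)·(-3) + (4)·(4)) / 5 = 50/5 = 10
  S = [[2.6667, 0.4],
 [0.4, 10]].

Step 3 — invert S. det(S) = 2.6667·10 - (0.4)² = 26.5067.
  S^{-1} = (1/det) · [[d, -b], [-b, a]] = [[0.3773, -0.0151],
 [-0.0151, 0.1006]].

Step 4 — quadratic form (x̄ - mu_0)^T · S^{-1} · (x̄ - mu_0):
  S^{-1} · (x̄ - mu_0) = (0.6439, -0.1258),
  (x̄ - mu_0)^T · [...] = (1.6667)·(0.6439) + (-1)·(-0.1258) = 1.1989.

Step 5 — scale by n: T² = 6 · 1.1989 = 7.1932.

T² ≈ 7.1932


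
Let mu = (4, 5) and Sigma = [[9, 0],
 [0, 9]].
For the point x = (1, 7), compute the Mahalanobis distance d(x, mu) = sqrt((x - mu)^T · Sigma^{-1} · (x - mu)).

Step 1 — centre the observation: (x - mu) = (-3, 2).

Step 2 — invert Sigma. det(Sigma) = 9·9 - (0)² = 81.
  Sigma^{-1} = (1/det) · [[d, -b], [-b, a]] = [[0.1111, 0],
 [0, 0.1111]].

Step 3 — form the quadratic (x - mu)^T · Sigma^{-1} · (x - mu):
  Sigma^{-1} · (x - mu) = (-0.3333, 0.2222).
  (x - mu)^T · [Sigma^{-1} · (x - mu)] = (-3)·(-0.3333) + (2)·(0.2222) = 1.4444.

Step 4 — take square root: d = √(1.4444) ≈ 1.2019.

d(x, mu) = √(1.4444) ≈ 1.2019


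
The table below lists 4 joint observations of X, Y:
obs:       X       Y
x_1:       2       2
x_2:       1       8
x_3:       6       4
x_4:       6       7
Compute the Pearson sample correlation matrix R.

Step 1 — column means:
  mean(X) = (2 + 1 + 6 + 6) / 4 = 15/4 = 3.75
  mean(Y) = (2 + 8 + 4 + 7) / 4 = 21/4 = 5.25

Step 2 — sample variances and covariances s[i,j] = (1/(n-1)) · Σ_k (x_{k,i} - mean_i) · (x_{k,j} - mean_j), with n-1 = 3:
  s[X,X] = ((-1.75)·(-1.75) + (-2.75)·(-2.75) + (2.25)·(2.25) + (2.25)·(2.25)) / 3 = 20.75/3 = 6.9167
  s[X,Y] = ((-1.75)·(-3.25) + (-2.75)·(2.75) + (2.25)·(-1.25) + (2.25)·(1.75)) / 3 = -0.75/3 = -0.25
  s[Y,Y] = ((-3.25)·(-3.25) + (2.75)·(2.75) + (-1.25)·(-1.25) + (1.75)·(1.75)) / 3 = 22.75/3 = 7.5833
  Sample standard deviations s_i = √(s[i,i]):
  s(X) = √(6.9167) = 2.63
  s(Y) = √(7.5833) = 2.7538

Step 3 — r_{ij} = s_{ij} / (s_i · s_j):
  r[X,X] = 1 (diagonal).
  r[X,Y] = -0.25 / (2.63 · 2.7538) = -0.25 / 7.2423 = -0.0345
  r[Y,Y] = 1 (diagonal).

R is symmetric with unit diagonal. Assembling:

R = [[1, -0.0345],
 [-0.0345, 1]]


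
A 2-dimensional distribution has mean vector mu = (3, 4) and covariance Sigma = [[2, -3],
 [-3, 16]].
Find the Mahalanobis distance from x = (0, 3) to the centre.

Step 1 — centre the observation: (x - mu) = (-3, -1).

Step 2 — invert Sigma. det(Sigma) = 2·16 - (-3)² = 23.
  Sigma^{-1} = (1/det) · [[d, -b], [-b, a]] = [[0.6957, 0.1304],
 [0.1304, 0.087]].

Step 3 — form the quadratic (x - mu)^T · Sigma^{-1} · (x - mu):
  Sigma^{-1} · (x - mu) = (-2.2174, -0.4783).
  (x - mu)^T · [Sigma^{-1} · (x - mu)] = (-3)·(-2.2174) + (-1)·(-0.4783) = 7.1304.

Step 4 — take square root: d = √(7.1304) ≈ 2.6703.

d(x, mu) = √(7.1304) ≈ 2.6703


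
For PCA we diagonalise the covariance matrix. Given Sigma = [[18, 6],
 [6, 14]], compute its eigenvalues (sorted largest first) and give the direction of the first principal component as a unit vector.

Step 1 — characteristic polynomial of 2×2 Sigma:
  det(Sigma - λI) = λ² - trace · λ + det = 0.
  trace = 18 + 14 = 32, det = 18·14 - (6)² = 216.
Step 2 — discriminant:
  Δ = trace² - 4·det = 1024 - 864 = 160.
Step 3 — eigenvalues:
  λ = (trace ± √Δ)/2 = (32 ± 12.6491)/2,
  λ_1 = 22.3246,  λ_2 = 9.6754.

Step 4 — unit eigenvector for λ_1: solve (Sigma - λ_1 I)v = 0. First row:
  (18 - 22.3246)·v_x + (6)·v_y = 0, i.e. (-4.3246)·v_x + (6)·v_y = 0,
  so v ∝ (b, λ_1 - a) = (6, 4.3246) = u.
  ||u|| = √((6)² + (4.3246)²) = √(54.7018) ≈ 7.3961,
  v_1 = u/||u|| ≈ (0.8112, 0.5847) (||v_1|| = 1).

λ_1 = 22.3246,  λ_2 = 9.6754;  v_1 ≈ (0.8112, 0.5847)


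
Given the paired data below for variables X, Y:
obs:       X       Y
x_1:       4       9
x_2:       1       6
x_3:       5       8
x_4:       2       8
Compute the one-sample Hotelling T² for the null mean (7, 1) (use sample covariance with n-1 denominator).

Step 1 — sample mean vector:
  mean(X) = (4 + 1 + 5 + 2) / 4 = 12/4 = 3
  mean(Y) = (9 + 6 + 8 + 8) / 4 = 31/4 = 7.75
  x̄ = (3, 7.75),  deviation x̄ - mu_0 = (3, 7.75) - (7, 1) = (-4, 6.75).

Step 2 — sample covariance matrix, S[i,j] = (1/(n-1)) · Σ_k (x_{k,i} - mean_i) · (x_{k,j} - mean_j), divisor n-1 = 3:
  S[X,X] = ((1)·(1) + (-2)·(-2) + (2)·(2) + (-1)·(-1)) / 3 = 10/3 = 3.3333
  S[X,Y] = ((1)·(1.25) + (-2)·(-1.75) + (2)·(0.25) + (-1)·(0.25)) / 3 = 5/3 = 1.6667
  S[Y,Y] = ((1.25)·(1.25) + (-1.75)·(-1.75) + (0.25)·(0.25) + (0.25)·(0.25)) / 3 = 4.75/3 = 1.5833
  S = [[3.3333, 1.6667],
 [1.6667, 1.5833]].

Step 3 — invert S. det(S) = 3.3333·1.5833 - (1.6667)² = 2.5.
  S^{-1} = (1/det) · [[d, -b], [-b, a]] = [[0.6333, -0.6667],
 [-0.6667, 1.3333]].

Step 4 — quadratic form (x̄ - mu_0)^T · S^{-1} · (x̄ - mu_0):
  S^{-1} · (x̄ - mu_0) = (-7.0333, 11.6667),
  (x̄ - mu_0)^T · [...] = (-4)·(-7.0333) + (6.75)·(11.6667) = 106.8833.

Step 5 — scale by n: T² = 4 · 106.8833 = 427.5333.

T² ≈ 427.5333


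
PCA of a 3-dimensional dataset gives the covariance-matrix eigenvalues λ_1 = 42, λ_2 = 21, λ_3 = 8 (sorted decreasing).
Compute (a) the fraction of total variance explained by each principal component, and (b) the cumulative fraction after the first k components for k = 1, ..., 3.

Step 1 — total variance = trace(Sigma) = Σ λ_i = 42 + 21 + 8 = 71.

Step 2 — fraction explained by component i = λ_i / Σ λ:
  PC1: 42/71 = 0.5915
  PC2: 21/71 = 0.2958
  PC3: 8/71 = 0.1127

Step 3 — cumulative fraction after k components = (λ_1 + ... + λ_k) / Σ λ:
  k = 1: 42/71 = 0.5915
  k = 2: (42 + 21)/71 = 63/71 = 0.8873
  k = 3: (42 + 21 + 8)/71 = 71/71 = 1

Summary (fraction, with percent):

explained: PC1 0.5915 (59.15%), PC2 0.2958 (29.58%), PC3 0.1127 (11.27%);  cumulative: 0.5915, 0.8873, 1


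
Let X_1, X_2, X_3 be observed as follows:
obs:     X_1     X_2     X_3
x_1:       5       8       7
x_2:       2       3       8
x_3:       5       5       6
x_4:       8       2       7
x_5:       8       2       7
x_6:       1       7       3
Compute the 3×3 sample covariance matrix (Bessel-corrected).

Step 1 — column means:
  mean(X_1) = (5 + 2 + 5 + 8 + 8 + 1) / 6 = 29/6 = 4.8333
  mean(X_2) = (8 + 3 + 5 + 2 + 2 + 7) / 6 = 27/6 = 4.5
  mean(X_3) = (7 + 8 + 6 + 7 + 7 + 3) / 6 = 38/6 = 6.3333

Step 2 — sample covariance S[i,j] = (1/(n-1)) · Σ_k (x_{k,i} - mean_i) · (x_{k,j} - mean_j), with n-1 = 5.
  S[X_1,X_1] = ((0.1667)·(0.1667) + (-2.8333)·(-2.8333) + (0.1667)·(0.1667) + (3.1667)·(3.1667) + (3.1667)·(3.1667) + (-3.8333)·(-3.8333)) / 5 = 42.8333/5 = 8.5667
  S[X_1,X_2] = ((0.1667)·(3.5) + (-2.8333)·(-1.5) + (0.1667)·(0.5) + (3.1667)·(-2.5) + (3.1667)·(-2.5) + (-3.8333)·(2.5)) / 5 = -20.5/5 = -4.1
  S[X_1,X_3] = ((0.1667)·(0.6667) + (-2.8333)·(1.6667) + (0.1667)·(-0.3333) + (3.1667)·(0.6667) + (3.1667)·(0.6667) + (-3.8333)·(-3.3333)) / 5 = 12.3333/5 = 2.4667
  S[X_2,X_2] = ((3.5)·(3.5) + (-1.5)·(-1.5) + (0.5)·(0.5) + (-2.5)·(-2.5) + (-2.5)·(-2.5) + (2.5)·(2.5)) / 5 = 33.5/5 = 6.7
  S[X_2,X_3] = ((3.5)·(0.6667) + (-1.5)·(1.6667) + (0.5)·(-0.3333) + (-2.5)·(0.6667) + (-2.5)·(0.6667) + (2.5)·(-3.3333)) / 5 = -12/5 = -2.4
  S[X_3,X_3] = ((0.6667)·(0.6667) + (1.6667)·(1.6667) + (-0.3333)·(-0.3333) + (0.6667)·(0.6667) + (0.6667)·(0.6667) + (-3.3333)·(-3.3333)) / 5 = 15.3333/5 = 3.0667

S is symmetric (S[j,i] = S[i,j]). Assembling:

S = [[8.5667, -4.1, 2.4667],
 [-4.1, 6.7, -2.4],
 [2.4667, -2.4, 3.0667]]
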